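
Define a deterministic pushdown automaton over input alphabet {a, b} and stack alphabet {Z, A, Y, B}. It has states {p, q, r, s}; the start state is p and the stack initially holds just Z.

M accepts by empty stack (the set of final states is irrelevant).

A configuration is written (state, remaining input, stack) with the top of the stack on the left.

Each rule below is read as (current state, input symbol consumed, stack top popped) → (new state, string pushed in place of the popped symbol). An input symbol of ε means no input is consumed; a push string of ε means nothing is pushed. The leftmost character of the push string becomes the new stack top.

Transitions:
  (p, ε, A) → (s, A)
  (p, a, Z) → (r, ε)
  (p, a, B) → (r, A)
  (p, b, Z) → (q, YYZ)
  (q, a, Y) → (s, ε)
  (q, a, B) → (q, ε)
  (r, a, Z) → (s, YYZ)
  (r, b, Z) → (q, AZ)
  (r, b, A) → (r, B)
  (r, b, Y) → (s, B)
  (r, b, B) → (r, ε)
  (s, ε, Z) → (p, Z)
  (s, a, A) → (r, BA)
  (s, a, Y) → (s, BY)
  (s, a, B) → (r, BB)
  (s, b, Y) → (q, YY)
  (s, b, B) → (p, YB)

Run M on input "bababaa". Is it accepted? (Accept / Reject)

(p, bababaa, Z) ⊢ (q, ababaa, YYZ) ⊢ (s, babaa, YZ) ⊢ (q, abaa, YYZ) ⊢ (s, baa, YZ) ⊢ (q, aa, YYZ) ⊢ (s, a, YZ) ⊢ (s, ε, BYZ)
All input consumed; stack is BYZ, not empty, and no further ε-move applies.

Reject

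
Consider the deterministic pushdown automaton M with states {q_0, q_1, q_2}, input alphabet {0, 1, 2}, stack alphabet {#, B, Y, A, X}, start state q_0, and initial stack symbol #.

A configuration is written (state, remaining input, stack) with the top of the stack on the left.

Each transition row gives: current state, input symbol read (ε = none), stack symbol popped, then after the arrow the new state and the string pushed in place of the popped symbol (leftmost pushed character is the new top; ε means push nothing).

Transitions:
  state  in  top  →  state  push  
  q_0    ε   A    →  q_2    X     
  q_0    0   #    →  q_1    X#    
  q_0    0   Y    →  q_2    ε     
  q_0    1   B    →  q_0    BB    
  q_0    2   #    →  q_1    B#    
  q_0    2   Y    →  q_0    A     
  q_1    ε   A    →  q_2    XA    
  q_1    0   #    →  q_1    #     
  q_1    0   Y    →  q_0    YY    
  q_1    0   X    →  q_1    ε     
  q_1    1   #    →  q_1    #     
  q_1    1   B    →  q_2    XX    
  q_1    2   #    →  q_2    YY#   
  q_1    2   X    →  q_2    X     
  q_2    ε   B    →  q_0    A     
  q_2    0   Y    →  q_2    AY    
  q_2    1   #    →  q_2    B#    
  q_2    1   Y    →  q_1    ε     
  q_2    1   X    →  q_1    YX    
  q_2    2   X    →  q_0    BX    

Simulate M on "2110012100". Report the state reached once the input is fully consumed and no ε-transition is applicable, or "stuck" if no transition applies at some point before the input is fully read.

q_2

(q_0, 2110012100, #)
  read 2, top #: go to q_1, push B# → (q_1, 110012100, B#)
  read 1, top B: go to q_2, push XX → (q_2, 10012100, XX#)
  read 1, top X: go to q_1, push YX → (q_1, 0012100, YXX#)
  read 0, top Y: go to q_0, push YY → (q_0, 012100, YYXX#)
  read 0, top Y: go to q_2, push ε → (q_2, 12100, YXX#)
  read 1, top Y: go to q_1, push ε → (q_1, 2100, XX#)
  read 2, top X: go to q_2, push X → (q_2, 100, XX#)
  read 1, top X: go to q_1, push YX → (q_1, 00, YXX#)
  read 0, top Y: go to q_0, push YY → (q_0, 0, YYXX#)
  read 0, top Y: go to q_2, push ε → (q_2, ε, YXX#)
All input consumed; M is in state q_2.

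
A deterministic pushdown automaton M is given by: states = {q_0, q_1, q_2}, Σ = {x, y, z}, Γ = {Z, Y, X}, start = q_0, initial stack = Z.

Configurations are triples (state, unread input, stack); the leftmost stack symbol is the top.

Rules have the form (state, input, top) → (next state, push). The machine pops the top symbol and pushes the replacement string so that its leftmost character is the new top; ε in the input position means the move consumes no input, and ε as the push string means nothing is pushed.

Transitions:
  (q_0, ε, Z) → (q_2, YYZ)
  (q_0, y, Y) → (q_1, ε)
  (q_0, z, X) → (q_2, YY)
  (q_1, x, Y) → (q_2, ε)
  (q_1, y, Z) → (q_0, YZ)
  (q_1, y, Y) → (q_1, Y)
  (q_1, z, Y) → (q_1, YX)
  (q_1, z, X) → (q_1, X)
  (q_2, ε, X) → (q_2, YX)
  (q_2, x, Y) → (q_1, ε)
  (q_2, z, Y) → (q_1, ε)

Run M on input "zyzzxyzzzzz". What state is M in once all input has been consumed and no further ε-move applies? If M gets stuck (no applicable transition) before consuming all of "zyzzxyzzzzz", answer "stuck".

(q_0, zyzzxyzzzzz, Z) ⊢ (q_2, zyzzxyzzzzz, YYZ) ⊢ (q_1, yzzxyzzzzz, YZ) ⊢ (q_1, zzxyzzzzz, YZ) ⊢ (q_1, zxyzzzzz, YXZ) ⊢ (q_1, xyzzzzz, YXXZ) ⊢ (q_2, yzzzzz, XXZ) ⊢ (q_2, yzzzzz, YXXZ)
No transition for (q_2, y, top Y); M blocks with input yzzzzz remaining.

stuck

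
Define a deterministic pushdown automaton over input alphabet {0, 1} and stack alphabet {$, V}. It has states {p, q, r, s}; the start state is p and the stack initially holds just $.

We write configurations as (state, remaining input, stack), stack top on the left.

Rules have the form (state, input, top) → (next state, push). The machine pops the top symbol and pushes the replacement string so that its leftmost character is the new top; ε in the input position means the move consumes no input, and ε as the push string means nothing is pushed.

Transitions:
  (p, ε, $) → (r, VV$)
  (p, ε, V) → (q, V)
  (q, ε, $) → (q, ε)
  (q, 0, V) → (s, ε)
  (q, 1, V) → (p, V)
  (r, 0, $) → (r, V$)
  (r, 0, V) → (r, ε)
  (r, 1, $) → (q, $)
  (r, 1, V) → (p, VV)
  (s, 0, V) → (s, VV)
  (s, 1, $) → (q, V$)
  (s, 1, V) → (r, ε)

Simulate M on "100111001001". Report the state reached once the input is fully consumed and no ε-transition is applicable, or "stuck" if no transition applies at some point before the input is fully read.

q

(p, 100111001001, $)
  ε-move, top $: go to r, push VV$ → (r, 100111001001, VV$)
  read 1, top V: go to p, push VV → (p, 00111001001, VVV$)
  ε-move, top V: go to q, push V → (q, 00111001001, VVV$)
  read 0, top V: go to s, push ε → (s, 0111001001, VV$)
  read 0, top V: go to s, push VV → (s, 111001001, VVV$)
  read 1, top V: go to r, push ε → (r, 11001001, VV$)
  read 1, top V: go to p, push VV → (p, 1001001, VVV$)
  ε-move, top V: go to q, push V → (q, 1001001, VVV$)
  read 1, top V: go to p, push V → (p, 001001, VVV$)
  ε-move, top V: go to q, push V → (q, 001001, VVV$)
  read 0, top V: go to s, push ε → (s, 01001, VV$)
  read 0, top V: go to s, push VV → (s, 1001, VVV$)
  read 1, top V: go to r, push ε → (r, 001, VV$)
  read 0, top V: go to r, push ε → (r, 01, V$)
  read 0, top V: go to r, push ε → (r, 1, $)
  read 1, top $: go to q, push $ → (q, ε, $)
  ε-move, top $: go to q, push ε → (q, ε, ε)
All input consumed; M is in state q.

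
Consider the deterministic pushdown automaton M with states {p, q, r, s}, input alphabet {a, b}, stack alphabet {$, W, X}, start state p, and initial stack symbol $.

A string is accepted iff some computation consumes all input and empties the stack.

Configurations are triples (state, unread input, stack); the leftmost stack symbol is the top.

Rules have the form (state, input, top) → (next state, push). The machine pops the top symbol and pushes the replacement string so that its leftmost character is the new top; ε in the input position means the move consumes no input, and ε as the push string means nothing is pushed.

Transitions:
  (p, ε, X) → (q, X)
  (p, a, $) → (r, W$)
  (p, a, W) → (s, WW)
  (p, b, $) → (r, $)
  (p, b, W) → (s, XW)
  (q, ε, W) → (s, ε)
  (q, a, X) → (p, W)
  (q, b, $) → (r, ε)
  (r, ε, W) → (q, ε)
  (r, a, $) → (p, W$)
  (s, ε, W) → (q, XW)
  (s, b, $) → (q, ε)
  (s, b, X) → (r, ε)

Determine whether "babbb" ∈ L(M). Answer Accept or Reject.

Accept

(p, babbb, $) ⊢ (r, abbb, $) ⊢ (p, bbb, W$) ⊢ (s, bb, XW$) ⊢ (r, b, W$) ⊢ (q, b, $) ⊢ (r, ε, ε)
All input consumed and the stack is empty.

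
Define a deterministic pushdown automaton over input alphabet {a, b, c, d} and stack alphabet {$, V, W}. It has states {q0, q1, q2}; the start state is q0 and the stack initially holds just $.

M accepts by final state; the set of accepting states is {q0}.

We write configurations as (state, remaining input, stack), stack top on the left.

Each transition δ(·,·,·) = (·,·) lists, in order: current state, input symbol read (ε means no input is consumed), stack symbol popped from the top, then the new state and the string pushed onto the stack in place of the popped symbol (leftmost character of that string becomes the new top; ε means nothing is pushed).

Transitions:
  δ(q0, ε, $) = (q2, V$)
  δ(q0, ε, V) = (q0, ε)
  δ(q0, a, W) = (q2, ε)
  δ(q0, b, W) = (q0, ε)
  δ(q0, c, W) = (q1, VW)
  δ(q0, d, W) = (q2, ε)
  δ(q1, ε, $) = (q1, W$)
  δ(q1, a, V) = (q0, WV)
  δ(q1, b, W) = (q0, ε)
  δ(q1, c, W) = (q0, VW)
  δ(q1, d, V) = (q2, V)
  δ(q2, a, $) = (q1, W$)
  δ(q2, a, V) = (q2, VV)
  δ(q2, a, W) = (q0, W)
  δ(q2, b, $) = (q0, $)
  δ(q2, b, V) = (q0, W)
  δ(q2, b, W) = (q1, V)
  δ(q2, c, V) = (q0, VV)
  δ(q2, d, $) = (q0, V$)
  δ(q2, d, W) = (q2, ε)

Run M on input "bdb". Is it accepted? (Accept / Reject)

Accept

(q0, bdb, $)
  ε-move, top $: go to q2, push V$ → (q2, bdb, V$)
  read b, top V: go to q0, push W → (q0, db, W$)
  read d, top W: go to q2, push ε → (q2, b, $)
  read b, top $: go to q0, push $ → (q0, ε, $)
All input consumed; state q0 ∈ F.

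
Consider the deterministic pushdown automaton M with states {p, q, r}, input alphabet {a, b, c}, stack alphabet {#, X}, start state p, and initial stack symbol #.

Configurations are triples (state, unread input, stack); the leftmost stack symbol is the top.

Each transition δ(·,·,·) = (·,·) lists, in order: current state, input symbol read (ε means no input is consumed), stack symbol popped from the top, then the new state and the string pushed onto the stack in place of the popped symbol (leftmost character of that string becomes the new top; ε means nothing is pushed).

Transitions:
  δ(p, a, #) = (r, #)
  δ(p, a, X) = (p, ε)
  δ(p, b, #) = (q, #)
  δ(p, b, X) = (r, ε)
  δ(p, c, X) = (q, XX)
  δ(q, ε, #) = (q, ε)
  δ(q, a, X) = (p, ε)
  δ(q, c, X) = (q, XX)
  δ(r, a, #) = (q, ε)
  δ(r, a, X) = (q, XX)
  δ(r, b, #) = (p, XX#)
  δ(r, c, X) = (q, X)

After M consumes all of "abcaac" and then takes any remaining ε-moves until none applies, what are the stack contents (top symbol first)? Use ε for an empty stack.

(p, abcaac, #) ⊢ (r, bcaac, #) ⊢ (p, caac, XX#) ⊢ (q, aac, XXX#) ⊢ (p, ac, XX#) ⊢ (p, c, X#) ⊢ (q, ε, XX#)
All input consumed in state q with stack XX#.

XX#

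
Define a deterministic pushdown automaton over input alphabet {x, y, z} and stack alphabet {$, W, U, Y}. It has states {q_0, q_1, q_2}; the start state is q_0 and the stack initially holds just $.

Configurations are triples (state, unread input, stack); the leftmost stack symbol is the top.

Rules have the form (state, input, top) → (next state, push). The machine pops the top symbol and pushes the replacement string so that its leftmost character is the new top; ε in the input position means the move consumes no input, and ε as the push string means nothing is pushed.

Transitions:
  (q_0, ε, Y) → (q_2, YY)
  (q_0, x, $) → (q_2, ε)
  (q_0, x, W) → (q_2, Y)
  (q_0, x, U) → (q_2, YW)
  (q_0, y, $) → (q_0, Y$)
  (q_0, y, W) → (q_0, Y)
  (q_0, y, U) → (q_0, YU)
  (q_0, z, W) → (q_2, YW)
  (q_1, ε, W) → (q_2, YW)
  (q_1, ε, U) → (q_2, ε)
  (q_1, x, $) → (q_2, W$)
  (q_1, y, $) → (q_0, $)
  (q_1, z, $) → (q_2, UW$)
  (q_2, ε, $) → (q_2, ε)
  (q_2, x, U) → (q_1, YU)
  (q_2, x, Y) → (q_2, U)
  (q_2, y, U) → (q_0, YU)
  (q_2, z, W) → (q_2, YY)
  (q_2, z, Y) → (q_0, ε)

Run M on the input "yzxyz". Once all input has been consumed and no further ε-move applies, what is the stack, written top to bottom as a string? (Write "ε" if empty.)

YYUY$

(q_0, yzxyz, $)
  read y, top $: go to q_0, push Y$ → (q_0, zxyz, Y$)
  ε-move, top Y: go to q_2, push YY → (q_2, zxyz, YY$)
  read z, top Y: go to q_0, push ε → (q_0, xyz, Y$)
  ε-move, top Y: go to q_2, push YY → (q_2, xyz, YY$)
  read x, top Y: go to q_2, push U → (q_2, yz, UY$)
  read y, top U: go to q_0, push YU → (q_0, z, YUY$)
  ε-move, top Y: go to q_2, push YY → (q_2, z, YYUY$)
  read z, top Y: go to q_0, push ε → (q_0, ε, YUY$)
  ε-move, top Y: go to q_2, push YY → (q_2, ε, YYUY$)
All input consumed in state q_2 with stack YYUY$.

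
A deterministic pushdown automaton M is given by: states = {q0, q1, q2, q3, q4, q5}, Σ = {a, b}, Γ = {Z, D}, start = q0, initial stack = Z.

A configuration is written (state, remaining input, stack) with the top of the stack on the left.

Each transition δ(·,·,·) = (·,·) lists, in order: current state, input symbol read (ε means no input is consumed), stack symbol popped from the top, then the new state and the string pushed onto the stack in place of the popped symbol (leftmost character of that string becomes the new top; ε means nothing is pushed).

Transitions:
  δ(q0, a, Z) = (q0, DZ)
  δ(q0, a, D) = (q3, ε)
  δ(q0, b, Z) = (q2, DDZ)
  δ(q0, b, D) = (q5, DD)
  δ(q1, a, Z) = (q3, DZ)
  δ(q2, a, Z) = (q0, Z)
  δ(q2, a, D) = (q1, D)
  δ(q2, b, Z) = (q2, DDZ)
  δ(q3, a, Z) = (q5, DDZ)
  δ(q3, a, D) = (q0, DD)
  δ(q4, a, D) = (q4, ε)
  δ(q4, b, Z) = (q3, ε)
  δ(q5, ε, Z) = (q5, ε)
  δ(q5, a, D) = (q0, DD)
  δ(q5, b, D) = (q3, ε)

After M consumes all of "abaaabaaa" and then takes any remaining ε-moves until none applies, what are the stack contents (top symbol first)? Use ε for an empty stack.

DDDDDZ

(q0, abaaabaaa, Z)
  read a, top Z: go to q0, push DZ → (q0, baaabaaa, DZ)
  read b, top D: go to q5, push DD → (q5, aaabaaa, DDZ)
  read a, top D: go to q0, push DD → (q0, aabaaa, DDDZ)
  read a, top D: go to q3, push ε → (q3, abaaa, DDZ)
  read a, top D: go to q0, push DD → (q0, baaa, DDDZ)
  read b, top D: go to q5, push DD → (q5, aaa, DDDDZ)
  read a, top D: go to q0, push DD → (q0, aa, DDDDDZ)
  read a, top D: go to q3, push ε → (q3, a, DDDDZ)
  read a, top D: go to q0, push DD → (q0, ε, DDDDDZ)
All input consumed in state q0 with stack DDDDDZ.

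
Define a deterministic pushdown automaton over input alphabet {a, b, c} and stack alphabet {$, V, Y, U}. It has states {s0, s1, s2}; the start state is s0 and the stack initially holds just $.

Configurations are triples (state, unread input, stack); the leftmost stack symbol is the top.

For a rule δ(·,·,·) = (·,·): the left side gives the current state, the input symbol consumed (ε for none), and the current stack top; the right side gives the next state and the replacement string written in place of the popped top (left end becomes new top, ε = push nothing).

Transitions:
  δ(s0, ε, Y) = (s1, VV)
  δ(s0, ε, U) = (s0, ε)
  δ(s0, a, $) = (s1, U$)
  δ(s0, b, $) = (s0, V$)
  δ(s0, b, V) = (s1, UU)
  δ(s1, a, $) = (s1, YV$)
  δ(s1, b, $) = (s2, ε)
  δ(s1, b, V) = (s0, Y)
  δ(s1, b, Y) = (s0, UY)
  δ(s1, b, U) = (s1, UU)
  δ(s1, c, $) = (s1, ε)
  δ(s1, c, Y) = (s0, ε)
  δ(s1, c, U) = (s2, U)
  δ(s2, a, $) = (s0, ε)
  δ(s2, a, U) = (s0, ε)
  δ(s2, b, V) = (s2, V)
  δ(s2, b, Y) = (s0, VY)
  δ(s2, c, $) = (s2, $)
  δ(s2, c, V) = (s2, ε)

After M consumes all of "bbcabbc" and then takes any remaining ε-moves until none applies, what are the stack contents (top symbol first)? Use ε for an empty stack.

UU$

(s0, bbcabbc, $) ⊢ (s0, bcabbc, V$) ⊢ (s1, cabbc, UU$) ⊢ (s2, abbc, UU$) ⊢ (s0, bbc, U$) ⊢ (s0, bbc, $) ⊢ (s0, bc, V$) ⊢ (s1, c, UU$) ⊢ (s2, ε, UU$)
All input consumed in state s2 with stack UU$.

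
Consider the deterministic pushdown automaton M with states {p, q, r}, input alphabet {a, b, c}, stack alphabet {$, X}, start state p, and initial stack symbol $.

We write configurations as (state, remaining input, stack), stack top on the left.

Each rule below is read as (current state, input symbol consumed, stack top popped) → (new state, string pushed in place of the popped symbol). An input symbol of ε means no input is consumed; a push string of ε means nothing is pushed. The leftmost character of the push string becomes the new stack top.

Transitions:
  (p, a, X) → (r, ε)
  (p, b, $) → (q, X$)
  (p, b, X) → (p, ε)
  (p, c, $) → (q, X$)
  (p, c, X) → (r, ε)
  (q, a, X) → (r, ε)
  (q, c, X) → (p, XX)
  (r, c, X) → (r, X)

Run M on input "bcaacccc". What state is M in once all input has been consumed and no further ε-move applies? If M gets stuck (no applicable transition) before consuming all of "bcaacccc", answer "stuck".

(p, bcaacccc, $)
  read b, top $: go to q, push X$ → (q, caacccc, X$)
  read c, top X: go to p, push XX → (p, aacccc, XX$)
  read a, top X: go to r, push ε → (r, acccc, X$)
No transition for (r, a, top X); M blocks with input acccc remaining.

stuck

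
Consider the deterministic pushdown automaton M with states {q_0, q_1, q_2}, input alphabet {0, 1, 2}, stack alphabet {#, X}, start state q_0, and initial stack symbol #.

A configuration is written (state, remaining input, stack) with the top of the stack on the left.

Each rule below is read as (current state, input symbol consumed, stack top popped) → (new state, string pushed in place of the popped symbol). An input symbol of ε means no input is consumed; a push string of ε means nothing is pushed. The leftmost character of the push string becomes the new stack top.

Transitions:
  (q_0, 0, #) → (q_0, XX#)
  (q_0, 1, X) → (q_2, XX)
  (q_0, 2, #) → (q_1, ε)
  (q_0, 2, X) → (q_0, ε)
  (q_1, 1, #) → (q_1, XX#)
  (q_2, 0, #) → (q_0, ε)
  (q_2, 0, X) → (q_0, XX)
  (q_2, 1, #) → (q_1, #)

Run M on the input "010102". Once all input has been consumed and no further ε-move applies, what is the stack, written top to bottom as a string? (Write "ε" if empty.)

(q_0, 010102, #)
  read 0, top #: go to q_0, push XX# → (q_0, 10102, XX#)
  read 1, top X: go to q_2, push XX → (q_2, 0102, XXX#)
  read 0, top X: go to q_0, push XX → (q_0, 102, XXXX#)
  read 1, top X: go to q_2, push XX → (q_2, 02, XXXXX#)
  read 0, top X: go to q_0, push XX → (q_0, 2, XXXXXX#)
  read 2, top X: go to q_0, push ε → (q_0, ε, XXXXX#)
All input consumed in state q_0 with stack XXXXX#.

XXXXX#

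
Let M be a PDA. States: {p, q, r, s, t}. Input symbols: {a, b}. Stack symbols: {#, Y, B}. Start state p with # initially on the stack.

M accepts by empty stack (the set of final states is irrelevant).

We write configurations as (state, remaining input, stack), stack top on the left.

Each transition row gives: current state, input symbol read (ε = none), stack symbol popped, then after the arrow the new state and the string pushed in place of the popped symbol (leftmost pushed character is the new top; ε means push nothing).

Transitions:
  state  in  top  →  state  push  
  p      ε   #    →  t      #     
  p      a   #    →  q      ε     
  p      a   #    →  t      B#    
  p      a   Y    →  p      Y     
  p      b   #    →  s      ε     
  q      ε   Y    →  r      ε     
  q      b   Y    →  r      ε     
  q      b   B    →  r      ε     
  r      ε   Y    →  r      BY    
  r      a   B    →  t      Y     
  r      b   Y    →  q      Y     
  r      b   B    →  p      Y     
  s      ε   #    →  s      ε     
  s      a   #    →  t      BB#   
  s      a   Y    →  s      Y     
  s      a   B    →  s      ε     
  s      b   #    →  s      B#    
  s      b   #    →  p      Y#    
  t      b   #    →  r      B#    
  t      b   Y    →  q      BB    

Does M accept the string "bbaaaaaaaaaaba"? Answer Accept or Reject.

Reject

No computation consumes all input and empties the stack.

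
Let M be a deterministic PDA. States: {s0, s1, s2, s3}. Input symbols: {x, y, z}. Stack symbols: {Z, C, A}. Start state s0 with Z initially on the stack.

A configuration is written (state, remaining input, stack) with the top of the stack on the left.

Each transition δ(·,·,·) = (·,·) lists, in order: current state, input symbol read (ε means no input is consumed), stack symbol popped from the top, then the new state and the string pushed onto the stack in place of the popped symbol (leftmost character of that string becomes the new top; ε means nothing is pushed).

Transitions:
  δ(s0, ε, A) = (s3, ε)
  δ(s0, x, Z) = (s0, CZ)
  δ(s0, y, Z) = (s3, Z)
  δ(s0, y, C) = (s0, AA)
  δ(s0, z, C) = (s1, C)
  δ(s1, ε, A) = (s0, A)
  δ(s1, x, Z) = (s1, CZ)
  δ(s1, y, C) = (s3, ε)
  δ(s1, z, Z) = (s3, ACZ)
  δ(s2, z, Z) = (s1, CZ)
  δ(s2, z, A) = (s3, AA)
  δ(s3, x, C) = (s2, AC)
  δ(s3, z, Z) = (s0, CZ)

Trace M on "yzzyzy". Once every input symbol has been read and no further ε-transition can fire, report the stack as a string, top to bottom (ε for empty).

(s0, yzzyzy, Z)
  read y, top Z: go to s3, push Z → (s3, zzyzy, Z)
  read z, top Z: go to s0, push CZ → (s0, zyzy, CZ)
  read z, top C: go to s1, push C → (s1, yzy, CZ)
  read y, top C: go to s3, push ε → (s3, zy, Z)
  read z, top Z: go to s0, push CZ → (s0, y, CZ)
  read y, top C: go to s0, push AA → (s0, ε, AAZ)
  ε-move, top A: go to s3, push ε → (s3, ε, AZ)
All input consumed in state s3 with stack AZ.

AZ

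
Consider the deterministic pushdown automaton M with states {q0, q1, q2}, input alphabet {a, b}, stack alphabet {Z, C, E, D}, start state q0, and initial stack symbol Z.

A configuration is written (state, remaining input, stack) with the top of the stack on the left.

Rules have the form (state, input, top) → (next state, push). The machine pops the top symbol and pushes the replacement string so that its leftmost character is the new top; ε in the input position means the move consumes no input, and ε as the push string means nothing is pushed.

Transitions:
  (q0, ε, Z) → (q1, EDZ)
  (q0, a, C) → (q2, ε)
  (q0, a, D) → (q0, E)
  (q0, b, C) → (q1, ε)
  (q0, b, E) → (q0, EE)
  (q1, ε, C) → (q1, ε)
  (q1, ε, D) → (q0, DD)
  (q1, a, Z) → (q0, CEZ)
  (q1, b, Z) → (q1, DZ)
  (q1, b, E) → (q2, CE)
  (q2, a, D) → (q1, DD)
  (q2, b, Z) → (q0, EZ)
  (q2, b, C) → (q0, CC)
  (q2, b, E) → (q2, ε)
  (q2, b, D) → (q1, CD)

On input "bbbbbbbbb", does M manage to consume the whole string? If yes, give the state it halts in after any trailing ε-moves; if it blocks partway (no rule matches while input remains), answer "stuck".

q1

(q0, bbbbbbbbb, Z)
  ε-move, top Z: go to q1, push EDZ → (q1, bbbbbbbbb, EDZ)
  read b, top E: go to q2, push CE → (q2, bbbbbbbb, CEDZ)
  read b, top C: go to q0, push CC → (q0, bbbbbbb, CCEDZ)
  read b, top C: go to q1, push ε → (q1, bbbbbb, CEDZ)
  ε-move, top C: go to q1, push ε → (q1, bbbbbb, EDZ)
  read b, top E: go to q2, push CE → (q2, bbbbb, CEDZ)
  read b, top C: go to q0, push CC → (q0, bbbb, CCEDZ)
  read b, top C: go to q1, push ε → (q1, bbb, CEDZ)
  ε-move, top C: go to q1, push ε → (q1, bbb, EDZ)
  read b, top E: go to q2, push CE → (q2, bb, CEDZ)
  read b, top C: go to q0, push CC → (q0, b, CCEDZ)
  read b, top C: go to q1, push ε → (q1, ε, CEDZ)
  ε-move, top C: go to q1, push ε → (q1, ε, EDZ)
All input consumed; M is in state q1.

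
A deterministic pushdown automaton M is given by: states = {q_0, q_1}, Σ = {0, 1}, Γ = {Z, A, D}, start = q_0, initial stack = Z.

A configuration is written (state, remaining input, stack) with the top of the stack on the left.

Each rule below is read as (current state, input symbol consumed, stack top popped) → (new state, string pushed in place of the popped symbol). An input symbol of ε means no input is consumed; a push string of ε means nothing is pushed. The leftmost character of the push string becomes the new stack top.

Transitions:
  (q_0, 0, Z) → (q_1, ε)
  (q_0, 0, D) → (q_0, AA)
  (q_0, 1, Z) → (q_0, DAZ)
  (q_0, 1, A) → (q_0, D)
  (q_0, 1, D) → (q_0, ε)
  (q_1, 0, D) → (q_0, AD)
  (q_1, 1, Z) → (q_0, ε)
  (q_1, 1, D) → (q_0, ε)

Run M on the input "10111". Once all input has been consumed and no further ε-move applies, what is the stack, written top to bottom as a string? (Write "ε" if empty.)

(q_0, 10111, Z)
  read 1, top Z: go to q_0, push DAZ → (q_0, 0111, DAZ)
  read 0, top D: go to q_0, push AA → (q_0, 111, AAAZ)
  read 1, top A: go to q_0, push D → (q_0, 11, DAAZ)
  read 1, top D: go to q_0, push ε → (q_0, 1, AAZ)
  read 1, top A: go to q_0, push D → (q_0, ε, DAZ)
All input consumed in state q_0 with stack DAZ.

DAZ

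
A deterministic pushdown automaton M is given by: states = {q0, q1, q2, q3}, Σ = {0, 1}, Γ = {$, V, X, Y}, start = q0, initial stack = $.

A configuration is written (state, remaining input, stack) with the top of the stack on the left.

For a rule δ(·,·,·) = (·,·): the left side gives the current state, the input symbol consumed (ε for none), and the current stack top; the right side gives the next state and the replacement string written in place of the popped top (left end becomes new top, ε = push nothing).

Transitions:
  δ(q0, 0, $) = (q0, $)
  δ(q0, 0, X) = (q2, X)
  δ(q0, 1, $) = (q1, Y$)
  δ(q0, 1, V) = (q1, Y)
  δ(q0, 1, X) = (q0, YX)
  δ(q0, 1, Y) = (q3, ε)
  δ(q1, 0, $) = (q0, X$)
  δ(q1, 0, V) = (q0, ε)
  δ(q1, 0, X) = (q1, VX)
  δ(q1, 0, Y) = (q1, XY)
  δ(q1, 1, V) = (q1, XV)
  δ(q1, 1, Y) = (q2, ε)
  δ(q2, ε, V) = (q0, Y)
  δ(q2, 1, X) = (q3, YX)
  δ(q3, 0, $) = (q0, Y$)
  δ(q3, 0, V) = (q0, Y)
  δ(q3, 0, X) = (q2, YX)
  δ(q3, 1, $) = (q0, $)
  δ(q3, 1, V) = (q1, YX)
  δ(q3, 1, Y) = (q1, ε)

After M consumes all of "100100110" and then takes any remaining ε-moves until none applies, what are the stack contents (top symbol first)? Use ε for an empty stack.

(q0, 100100110, $)
  read 1, top $: go to q1, push Y$ → (q1, 00100110, Y$)
  read 0, top Y: go to q1, push XY → (q1, 0100110, XY$)
  read 0, top X: go to q1, push VX → (q1, 100110, VXY$)
  read 1, top V: go to q1, push XV → (q1, 00110, XVXY$)
  read 0, top X: go to q1, push VX → (q1, 0110, VXVXY$)
  read 0, top V: go to q0, push ε → (q0, 110, XVXY$)
  read 1, top X: go to q0, push YX → (q0, 10, YXVXY$)
  read 1, top Y: go to q3, push ε → (q3, 0, XVXY$)
  read 0, top X: go to q2, push YX → (q2, ε, YXVXY$)
All input consumed in state q2 with stack YXVXY$.

YXVXY$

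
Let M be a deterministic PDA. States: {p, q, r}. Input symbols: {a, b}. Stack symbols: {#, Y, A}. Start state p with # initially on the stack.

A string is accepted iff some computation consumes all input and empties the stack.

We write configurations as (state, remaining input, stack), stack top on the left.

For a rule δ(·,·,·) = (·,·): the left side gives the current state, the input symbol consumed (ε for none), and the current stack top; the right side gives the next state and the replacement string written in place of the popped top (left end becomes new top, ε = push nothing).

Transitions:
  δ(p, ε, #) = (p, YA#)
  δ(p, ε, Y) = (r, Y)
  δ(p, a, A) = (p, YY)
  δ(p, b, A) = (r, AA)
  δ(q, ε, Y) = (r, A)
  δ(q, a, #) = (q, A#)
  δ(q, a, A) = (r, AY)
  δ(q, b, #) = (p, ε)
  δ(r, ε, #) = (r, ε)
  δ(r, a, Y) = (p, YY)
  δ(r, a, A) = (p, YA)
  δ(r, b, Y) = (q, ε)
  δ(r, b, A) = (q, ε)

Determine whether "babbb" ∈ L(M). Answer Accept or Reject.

(p, babbb, #)
  ε-move, top #: go to p, push YA# → (p, babbb, YA#)
  ε-move, top Y: go to r, push Y → (r, babbb, YA#)
  read b, top Y: go to q, push ε → (q, abbb, A#)
  read a, top A: go to r, push AY → (r, bbb, AY#)
  read b, top A: go to q, push ε → (q, bb, Y#)
  ε-move, top Y: go to r, push A → (r, bb, A#)
  read b, top A: go to q, push ε → (q, b, #)
  read b, top #: go to p, push ε → (p, ε, ε)
All input consumed and the stack is empty.

Accept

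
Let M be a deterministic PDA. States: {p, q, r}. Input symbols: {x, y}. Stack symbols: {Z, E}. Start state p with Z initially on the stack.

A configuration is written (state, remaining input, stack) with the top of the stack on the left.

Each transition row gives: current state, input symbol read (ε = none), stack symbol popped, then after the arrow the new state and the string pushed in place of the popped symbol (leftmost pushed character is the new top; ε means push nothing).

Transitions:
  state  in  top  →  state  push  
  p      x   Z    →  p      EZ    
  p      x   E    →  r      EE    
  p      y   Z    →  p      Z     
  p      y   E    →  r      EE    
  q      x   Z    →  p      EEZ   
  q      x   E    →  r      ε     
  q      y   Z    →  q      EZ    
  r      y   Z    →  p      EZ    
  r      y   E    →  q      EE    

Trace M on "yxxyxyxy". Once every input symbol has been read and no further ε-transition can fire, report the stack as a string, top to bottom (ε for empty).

EEEZ

(p, yxxyxyxy, Z)
  read y, top Z: go to p, push Z → (p, xxyxyxy, Z)
  read x, top Z: go to p, push EZ → (p, xyxyxy, EZ)
  read x, top E: go to r, push EE → (r, yxyxy, EEZ)
  read y, top E: go to q, push EE → (q, xyxy, EEEZ)
  read x, top E: go to r, push ε → (r, yxy, EEZ)
  read y, top E: go to q, push EE → (q, xy, EEEZ)
  read x, top E: go to r, push ε → (r, y, EEZ)
  read y, top E: go to q, push EE → (q, ε, EEEZ)
All input consumed in state q with stack EEEZ.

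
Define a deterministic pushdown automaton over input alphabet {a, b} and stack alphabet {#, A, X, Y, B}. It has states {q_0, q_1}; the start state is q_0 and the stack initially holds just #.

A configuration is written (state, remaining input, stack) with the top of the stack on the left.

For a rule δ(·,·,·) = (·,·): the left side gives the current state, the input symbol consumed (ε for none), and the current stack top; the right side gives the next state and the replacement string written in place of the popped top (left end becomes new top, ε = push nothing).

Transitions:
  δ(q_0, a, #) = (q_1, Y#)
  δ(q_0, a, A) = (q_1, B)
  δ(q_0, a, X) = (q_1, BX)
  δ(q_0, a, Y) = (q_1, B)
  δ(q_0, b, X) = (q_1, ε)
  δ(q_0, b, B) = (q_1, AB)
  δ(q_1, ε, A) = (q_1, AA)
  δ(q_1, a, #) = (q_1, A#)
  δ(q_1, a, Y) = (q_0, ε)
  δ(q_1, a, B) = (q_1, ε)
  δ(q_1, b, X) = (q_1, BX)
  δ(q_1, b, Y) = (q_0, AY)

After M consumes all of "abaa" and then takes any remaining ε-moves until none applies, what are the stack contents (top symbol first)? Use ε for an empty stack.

Y#

(q_0, abaa, #)
  read a, top #: go to q_1, push Y# → (q_1, baa, Y#)
  read b, top Y: go to q_0, push AY → (q_0, aa, AY#)
  read a, top A: go to q_1, push B → (q_1, a, BY#)
  read a, top B: go to q_1, push ε → (q_1, ε, Y#)
All input consumed in state q_1 with stack Y#.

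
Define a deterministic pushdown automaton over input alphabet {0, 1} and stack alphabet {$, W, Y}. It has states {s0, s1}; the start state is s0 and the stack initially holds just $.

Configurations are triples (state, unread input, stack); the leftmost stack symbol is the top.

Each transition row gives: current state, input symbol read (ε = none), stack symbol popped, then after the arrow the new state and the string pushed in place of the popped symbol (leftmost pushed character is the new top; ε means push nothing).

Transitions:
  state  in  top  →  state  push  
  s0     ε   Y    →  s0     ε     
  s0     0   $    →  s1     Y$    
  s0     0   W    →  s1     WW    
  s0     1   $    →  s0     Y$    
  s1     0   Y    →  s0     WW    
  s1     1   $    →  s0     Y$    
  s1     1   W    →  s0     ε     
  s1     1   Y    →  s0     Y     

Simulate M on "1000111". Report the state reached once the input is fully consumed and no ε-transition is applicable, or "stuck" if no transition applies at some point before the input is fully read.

(s0, 1000111, $)
  read 1, top $: go to s0, push Y$ → (s0, 000111, Y$)
  ε-move, top Y: go to s0, push ε → (s0, 000111, $)
  read 0, top $: go to s1, push Y$ → (s1, 00111, Y$)
  read 0, top Y: go to s0, push WW → (s0, 0111, WW$)
  read 0, top W: go to s1, push WW → (s1, 111, WWW$)
  read 1, top W: go to s0, push ε → (s0, 11, WW$)
No transition for (s0, 1, top W); M blocks with input 11 remaining.

stuck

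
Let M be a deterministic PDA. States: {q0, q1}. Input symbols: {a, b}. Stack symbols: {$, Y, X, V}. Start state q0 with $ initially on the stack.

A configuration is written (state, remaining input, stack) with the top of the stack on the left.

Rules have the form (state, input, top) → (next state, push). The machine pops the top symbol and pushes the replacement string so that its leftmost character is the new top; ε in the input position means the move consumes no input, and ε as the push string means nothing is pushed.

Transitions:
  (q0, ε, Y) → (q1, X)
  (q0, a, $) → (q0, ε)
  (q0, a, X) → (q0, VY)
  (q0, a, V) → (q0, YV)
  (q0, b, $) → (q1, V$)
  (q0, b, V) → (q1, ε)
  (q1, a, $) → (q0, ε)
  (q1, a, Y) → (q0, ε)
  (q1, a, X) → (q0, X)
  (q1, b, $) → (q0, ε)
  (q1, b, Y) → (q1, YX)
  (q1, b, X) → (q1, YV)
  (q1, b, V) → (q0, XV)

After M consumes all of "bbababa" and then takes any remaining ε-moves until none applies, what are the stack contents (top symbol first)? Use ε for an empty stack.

(q0, bbababa, $)
  read b, top $: go to q1, push V$ → (q1, bababa, V$)
  read b, top V: go to q0, push XV → (q0, ababa, XV$)
  read a, top X: go to q0, push VY → (q0, baba, VYV$)
  read b, top V: go to q1, push ε → (q1, aba, YV$)
  read a, top Y: go to q0, push ε → (q0, ba, V$)
  read b, top V: go to q1, push ε → (q1, a, $)
  read a, top $: go to q0, push ε → (q0, ε, ε)
All input consumed in state q0 with stack ε.

ε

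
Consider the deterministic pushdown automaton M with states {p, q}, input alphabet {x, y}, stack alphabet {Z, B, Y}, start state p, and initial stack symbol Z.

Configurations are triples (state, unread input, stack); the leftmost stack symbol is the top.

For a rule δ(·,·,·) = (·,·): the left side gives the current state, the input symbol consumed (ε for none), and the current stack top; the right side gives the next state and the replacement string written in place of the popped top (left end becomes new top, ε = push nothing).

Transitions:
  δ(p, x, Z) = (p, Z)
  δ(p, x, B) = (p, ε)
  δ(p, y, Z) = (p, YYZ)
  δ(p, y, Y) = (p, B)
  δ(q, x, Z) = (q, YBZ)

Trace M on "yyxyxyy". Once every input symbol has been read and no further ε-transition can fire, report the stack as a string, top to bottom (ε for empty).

BYZ

(p, yyxyxyy, Z)
  read y, top Z: go to p, push YYZ → (p, yxyxyy, YYZ)
  read y, top Y: go to p, push B → (p, xyxyy, BYZ)
  read x, top B: go to p, push ε → (p, yxyy, YZ)
  read y, top Y: go to p, push B → (p, xyy, BZ)
  read x, top B: go to p, push ε → (p, yy, Z)
  read y, top Z: go to p, push YYZ → (p, y, YYZ)
  read y, top Y: go to p, push B → (p, ε, BYZ)
All input consumed in state p with stack BYZ.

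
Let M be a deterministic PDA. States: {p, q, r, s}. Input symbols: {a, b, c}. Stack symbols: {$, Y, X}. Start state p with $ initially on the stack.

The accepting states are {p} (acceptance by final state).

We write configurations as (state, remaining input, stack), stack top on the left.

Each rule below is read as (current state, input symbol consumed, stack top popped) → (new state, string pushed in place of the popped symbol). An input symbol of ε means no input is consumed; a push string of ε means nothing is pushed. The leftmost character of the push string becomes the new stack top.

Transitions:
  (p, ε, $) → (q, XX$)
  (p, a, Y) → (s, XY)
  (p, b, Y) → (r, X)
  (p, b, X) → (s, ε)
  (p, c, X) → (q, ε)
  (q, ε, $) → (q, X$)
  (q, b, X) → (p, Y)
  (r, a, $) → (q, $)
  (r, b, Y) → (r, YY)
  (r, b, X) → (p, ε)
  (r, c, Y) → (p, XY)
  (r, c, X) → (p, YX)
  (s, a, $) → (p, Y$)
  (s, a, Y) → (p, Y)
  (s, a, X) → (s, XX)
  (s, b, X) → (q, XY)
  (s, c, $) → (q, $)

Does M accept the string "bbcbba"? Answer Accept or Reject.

Reject

(p, bbcbba, $) ⊢ (q, bbcbba, XX$) ⊢ (p, bcbba, YX$) ⊢ (r, cbba, XX$) ⊢ (p, bba, YXX$) ⊢ (r, ba, XXX$) ⊢ (p, a, XX$)
No transition applies at (p, a, XX$); input not fully consumed.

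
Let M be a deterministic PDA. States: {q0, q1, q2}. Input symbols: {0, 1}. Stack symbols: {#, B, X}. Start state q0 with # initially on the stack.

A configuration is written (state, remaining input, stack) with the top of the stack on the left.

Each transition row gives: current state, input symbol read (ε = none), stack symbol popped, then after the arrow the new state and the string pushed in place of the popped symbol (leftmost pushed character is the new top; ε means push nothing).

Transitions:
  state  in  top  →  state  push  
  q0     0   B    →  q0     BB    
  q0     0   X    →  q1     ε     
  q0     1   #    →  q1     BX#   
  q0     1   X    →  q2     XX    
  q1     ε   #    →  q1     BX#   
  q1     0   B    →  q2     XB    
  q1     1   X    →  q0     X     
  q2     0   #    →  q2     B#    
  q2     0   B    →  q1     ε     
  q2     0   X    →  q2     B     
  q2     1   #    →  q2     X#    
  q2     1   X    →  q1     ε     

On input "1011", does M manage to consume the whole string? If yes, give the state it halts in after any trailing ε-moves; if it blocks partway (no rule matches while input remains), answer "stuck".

stuck

(q0, 1011, #) ⊢ (q1, 011, BX#) ⊢ (q2, 11, XBX#) ⊢ (q1, 1, BX#)
No transition for (q1, 1, top B); M blocks with input 1 remaining.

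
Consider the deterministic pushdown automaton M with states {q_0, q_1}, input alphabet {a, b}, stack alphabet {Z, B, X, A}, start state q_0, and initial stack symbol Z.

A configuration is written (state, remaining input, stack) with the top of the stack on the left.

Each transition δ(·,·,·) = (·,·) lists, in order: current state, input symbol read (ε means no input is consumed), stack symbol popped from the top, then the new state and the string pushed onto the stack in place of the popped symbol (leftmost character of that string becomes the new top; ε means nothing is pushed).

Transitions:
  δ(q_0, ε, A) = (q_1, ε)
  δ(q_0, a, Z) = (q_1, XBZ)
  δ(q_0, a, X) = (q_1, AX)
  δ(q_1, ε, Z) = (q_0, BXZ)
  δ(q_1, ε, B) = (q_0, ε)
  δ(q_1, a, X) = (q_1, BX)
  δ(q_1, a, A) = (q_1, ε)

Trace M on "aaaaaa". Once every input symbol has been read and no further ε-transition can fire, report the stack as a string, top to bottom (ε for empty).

(q_0, aaaaaa, Z)
  read a, top Z: go to q_1, push XBZ → (q_1, aaaaa, XBZ)
  read a, top X: go to q_1, push BX → (q_1, aaaa, BXBZ)
  ε-move, top B: go to q_0, push ε → (q_0, aaaa, XBZ)
  read a, top X: go to q_1, push AX → (q_1, aaa, AXBZ)
  read a, top A: go to q_1, push ε → (q_1, aa, XBZ)
  read a, top X: go to q_1, push BX → (q_1, a, BXBZ)
  ε-move, top B: go to q_0, push ε → (q_0, a, XBZ)
  read a, top X: go to q_1, push AX → (q_1, ε, AXBZ)
All input consumed in state q_1 with stack AXBZ.

AXBZ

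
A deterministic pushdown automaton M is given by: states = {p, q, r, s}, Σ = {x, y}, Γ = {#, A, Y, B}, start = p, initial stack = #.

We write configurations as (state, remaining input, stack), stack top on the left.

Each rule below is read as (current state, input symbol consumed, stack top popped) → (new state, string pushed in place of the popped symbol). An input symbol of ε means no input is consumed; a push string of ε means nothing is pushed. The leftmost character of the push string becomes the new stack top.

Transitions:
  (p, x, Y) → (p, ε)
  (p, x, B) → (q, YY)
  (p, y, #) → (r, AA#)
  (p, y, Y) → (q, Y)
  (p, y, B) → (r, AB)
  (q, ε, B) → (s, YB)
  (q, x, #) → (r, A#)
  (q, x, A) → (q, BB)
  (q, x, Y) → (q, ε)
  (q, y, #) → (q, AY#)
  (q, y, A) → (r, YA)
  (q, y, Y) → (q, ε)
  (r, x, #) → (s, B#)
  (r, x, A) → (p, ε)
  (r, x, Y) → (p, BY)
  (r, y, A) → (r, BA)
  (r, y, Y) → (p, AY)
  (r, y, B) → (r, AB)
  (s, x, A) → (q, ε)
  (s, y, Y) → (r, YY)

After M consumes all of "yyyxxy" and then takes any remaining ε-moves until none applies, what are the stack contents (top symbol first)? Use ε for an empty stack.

(p, yyyxxy, #)
  read y, top #: go to r, push AA# → (r, yyxxy, AA#)
  read y, top A: go to r, push BA → (r, yxxy, BAA#)
  read y, top B: go to r, push AB → (r, xxy, ABAA#)
  read x, top A: go to p, push ε → (p, xy, BAA#)
  read x, top B: go to q, push YY → (q, y, YYAA#)
  read y, top Y: go to q, push ε → (q, ε, YAA#)
All input consumed in state q with stack YAA#.

YAA#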